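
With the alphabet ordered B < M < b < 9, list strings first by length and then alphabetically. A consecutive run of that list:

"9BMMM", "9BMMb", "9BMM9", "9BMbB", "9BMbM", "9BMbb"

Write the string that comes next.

Find the rightmost character of 9BMbb below 9, bump it to the next letter, and reset everything to its right to B.

9BMb9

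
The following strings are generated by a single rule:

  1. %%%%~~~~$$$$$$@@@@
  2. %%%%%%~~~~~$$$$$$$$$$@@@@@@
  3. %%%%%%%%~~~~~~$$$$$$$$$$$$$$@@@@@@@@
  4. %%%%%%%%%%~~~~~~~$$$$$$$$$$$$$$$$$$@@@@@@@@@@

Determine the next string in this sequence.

%%%%%%%%%%%%~~~~~~~~$$$$$$$$$$$$$$$$$$$$$$@@@@@@@@@@@@

The n-th term is 2n %'s then n+2 ~'s then 4n-2 $'s then 2n @'s, where the shown terms are n = 2, 3, 4, 5.
For the next term, n = 6, so the run lengths are 12, 8, 22, 12.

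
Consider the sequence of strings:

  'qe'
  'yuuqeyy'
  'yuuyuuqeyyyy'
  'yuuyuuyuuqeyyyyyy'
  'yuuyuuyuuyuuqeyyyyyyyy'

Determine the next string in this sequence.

Every step adds yuu to the front and yy to the end of the previous string.
Applying this once more to yuuyuuyuuyuuqeyyyyyyyy:

yuuyuuyuuyuuyuuqeyyyyyyyyyy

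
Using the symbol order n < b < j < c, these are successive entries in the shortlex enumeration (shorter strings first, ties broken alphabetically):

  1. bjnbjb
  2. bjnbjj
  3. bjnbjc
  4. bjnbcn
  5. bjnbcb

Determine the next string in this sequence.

bjnbcj

Treat bjnbcb as a base-4 numeral over the given alphabet and add one, carrying through any trailing c's.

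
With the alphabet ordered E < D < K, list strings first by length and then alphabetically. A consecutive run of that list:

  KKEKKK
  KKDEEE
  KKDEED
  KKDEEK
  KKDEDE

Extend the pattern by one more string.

KKDEDD

The successor of KKDEDE increments the rightmost position that isn't already K and resets every position after it to E.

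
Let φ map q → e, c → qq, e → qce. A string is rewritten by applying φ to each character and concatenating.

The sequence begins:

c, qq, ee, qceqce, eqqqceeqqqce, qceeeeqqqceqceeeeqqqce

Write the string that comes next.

eqqqceqceqceqceeeeqqqceeqqqceqceqceqceeeeqqqce

φ(qceeeeqqqceqceeeeqqqce) expands symbol-by-symbol to e qq qce qce qce qce e e e qq qce e qq qce qce qce qce e e e qq qce; joining the 22 pieces gives the next term.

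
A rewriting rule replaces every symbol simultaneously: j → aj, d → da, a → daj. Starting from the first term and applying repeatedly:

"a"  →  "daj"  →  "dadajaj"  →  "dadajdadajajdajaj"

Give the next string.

Replace each of the 17 characters of dadajdadajajdajaj in place — da daj da daj aj da daj da daj aj daj aj da daj aj daj aj — and concatenate.

dadajdadajajdadajdadajajdajajdadajajdajaj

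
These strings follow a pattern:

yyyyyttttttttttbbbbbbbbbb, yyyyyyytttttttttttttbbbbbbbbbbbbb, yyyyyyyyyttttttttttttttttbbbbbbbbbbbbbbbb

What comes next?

Reading off run lengths: y runs 5, 7, 9; t runs 10, 13, 16; b runs 10, 13, 16 — each is linear in n, where the shown terms are n = 3, 4, 5.
At n = 6 the blocks have lengths 11, 19, 19.

yyyyyyyyyyytttttttttttttttttttbbbbbbbbbbbbbbbbbbb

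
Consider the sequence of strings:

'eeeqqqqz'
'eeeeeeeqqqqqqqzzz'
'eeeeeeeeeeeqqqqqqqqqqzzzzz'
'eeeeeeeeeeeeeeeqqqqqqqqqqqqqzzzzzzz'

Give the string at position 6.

eeeeeeeeeeeeeeeeeeeeeeeqqqqqqqqqqqqqqqqqqqzzzzzzzzzzz

Reading off run lengths: e runs 3, 7, 11, 15; q runs 4, 7, 10, 13; z runs 1, 3, 5, 7 — each is linear in n (n = 1, 2, …).
For term 6, n = 6, so the run lengths are 23, 19, 11.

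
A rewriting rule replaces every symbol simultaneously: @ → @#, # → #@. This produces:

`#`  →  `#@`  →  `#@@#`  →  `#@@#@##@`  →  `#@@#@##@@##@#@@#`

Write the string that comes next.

Replace each of the 16 characters of #@@#@##@@##@#@@# in place — #@ @# @# #@ @# #@ #@ @# @# #@ #@ @# #@ @# @# #@ — and concatenate.

#@@#@##@@##@#@@#@##@#@@##@@#@##@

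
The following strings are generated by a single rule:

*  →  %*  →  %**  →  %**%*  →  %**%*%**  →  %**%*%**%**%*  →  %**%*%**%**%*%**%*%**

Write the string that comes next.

%**%*%**%**%*%**%*%**%**%*%**%**%*

Each term (from the third on) is the previous term followed by the one before it: term 3 = %*·* = %**.
The next term joins %**%*%**%**%*%**%*%** and %**%*%**%**%*.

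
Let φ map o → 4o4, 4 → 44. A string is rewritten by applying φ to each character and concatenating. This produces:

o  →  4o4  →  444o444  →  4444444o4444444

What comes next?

Rewriting the 15 symbols of 4444444o4444444 one by one yields 44 44 44 44 44 44 44 4o4 44 44 44 44 44 44 44; concatenated:

444444444444444o444444444444444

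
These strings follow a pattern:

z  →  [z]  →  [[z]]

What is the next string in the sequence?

s(k+1) = [·s(k)·], so each term gains [ as a prefix and ] as a suffix.
Applying this once more to [[z]]:

[[[z]]]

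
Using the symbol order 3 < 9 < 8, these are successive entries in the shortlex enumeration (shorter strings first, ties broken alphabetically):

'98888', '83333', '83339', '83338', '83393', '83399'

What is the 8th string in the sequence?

83383

Advancing 2 positions from 83399 through 83399 → 83398 reaches term 8.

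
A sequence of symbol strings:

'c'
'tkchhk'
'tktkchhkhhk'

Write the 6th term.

tktktktktkchhkhhkhhkhhkhhk

s(k+1) = tk·s(k)·hhk, so each term gains tk as a prefix and hhk as a suffix.
From tktkchhkhhk, 3 further steps: tktkchhkhhk → tktktkchhkhhkhhk → tktktktkchhkhhkhhkhhk → (answer).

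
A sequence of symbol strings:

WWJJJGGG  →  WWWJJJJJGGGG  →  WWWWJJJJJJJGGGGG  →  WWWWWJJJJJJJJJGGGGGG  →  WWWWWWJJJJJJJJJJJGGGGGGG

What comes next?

The n-th term is n W's then 2n-1 J's then n+1 G's, where the shown terms are n = 2, 3, 4, 5, 6.
Setting n = 7 gives 7, 13, 8 characters in each block.

WWWWWWWJJJJJJJJJJJJJGGGGGGGG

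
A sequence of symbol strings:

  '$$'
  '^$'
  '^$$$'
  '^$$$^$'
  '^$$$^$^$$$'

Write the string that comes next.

^$$$^$^$$$^$$$^$

This is a Fibonacci-style word recurrence s(k) = s(k−1)·s(k−2): e.g. ^$·$$ = ^$$$.
The next term joins ^$$$^$^$$$ and ^$$$^$.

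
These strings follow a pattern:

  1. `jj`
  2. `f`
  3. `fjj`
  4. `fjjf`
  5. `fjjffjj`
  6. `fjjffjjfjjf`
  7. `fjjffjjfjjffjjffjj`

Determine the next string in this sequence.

From term 3 onward, concatenate the last term with the second-to-last: f·jj = fjj, fjj·f = fjjf, …
So term 8 is fjjffjjfjjffjjffjj·fjjffjjfjjf.

fjjffjjfjjffjjffjjfjjffjjfjjf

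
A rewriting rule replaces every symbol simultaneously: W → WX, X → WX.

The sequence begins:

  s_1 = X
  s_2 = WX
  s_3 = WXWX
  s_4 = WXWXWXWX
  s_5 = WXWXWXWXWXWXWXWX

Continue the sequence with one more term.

φ(WXWXWXWXWXWXWXWX) expands symbol-by-symbol to WX WX WX WX WX WX WX WX WX WX WX WX WX WX WX WX; joining the 16 pieces gives the next term.

WXWXWXWXWXWXWXWXWXWXWXWXWXWXWXWX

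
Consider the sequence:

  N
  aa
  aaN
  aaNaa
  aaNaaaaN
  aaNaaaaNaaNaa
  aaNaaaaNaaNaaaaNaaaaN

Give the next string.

From term 3 onward, concatenate the last term with the second-to-last: aa·N = aaN, aaN·aa = aaNaa, …
Continuing: aaNaaaaNaaNaaaaNaaaaN · aaNaaaaNaaNaa gives term 8.

aaNaaaaNaaNaaaaNaaaaNaaNaaaaNaaNaa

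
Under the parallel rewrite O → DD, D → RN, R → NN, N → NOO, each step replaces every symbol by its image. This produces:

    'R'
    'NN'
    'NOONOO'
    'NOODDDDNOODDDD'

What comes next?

φ(NOODDDDNOODDDD) expands symbol-by-symbol to NOO DD DD RN RN RN RN NOO DD DD RN RN RN RN; joining the 14 pieces gives the next term.

NOODDDDRNRNRNRNNOODDDDRNRNRNRN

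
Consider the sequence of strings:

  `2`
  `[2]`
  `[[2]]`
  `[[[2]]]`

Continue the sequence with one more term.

s(k+1) = [·s(k)·], so each term gains [ as a prefix and ] as a suffix.
Applying this once more to [[[2]]]:

[[[[2]]]]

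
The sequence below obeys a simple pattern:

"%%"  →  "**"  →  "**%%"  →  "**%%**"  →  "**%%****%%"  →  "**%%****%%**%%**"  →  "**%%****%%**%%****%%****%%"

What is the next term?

**%%****%%**%%****%%****%%**%%****%%**%%**

From term 3 onward, concatenate the last term with the second-to-last: **·%% = **%%, **%%·** = **%%**, …
So term 8 is **%%****%%**%%****%%****%%·**%%****%%**%%**.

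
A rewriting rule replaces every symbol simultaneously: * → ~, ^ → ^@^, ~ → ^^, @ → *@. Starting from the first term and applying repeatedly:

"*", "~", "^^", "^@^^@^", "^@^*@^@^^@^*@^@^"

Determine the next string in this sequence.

Replace each of the 16 characters of ^@^*@^@^^@^*@^@^ in place — ^@^ *@ ^@^ ~ *@ ^@^ *@ ^@^ ^@^ *@ ^@^ ~ *@ ^@^ *@ ^@^ — and concatenate.

^@^*@^@^~*@^@^*@^@^^@^*@^@^~*@^@^*@^@^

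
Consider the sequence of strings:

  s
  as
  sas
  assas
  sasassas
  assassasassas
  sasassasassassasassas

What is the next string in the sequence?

This is a Fibonacci-style word recurrence s(k) = s(k−2)·s(k−1): e.g. s·as = sas.
Continuing: assassasassas · sasassasassassasassas gives term 8.

assassasassassasassasassassasassas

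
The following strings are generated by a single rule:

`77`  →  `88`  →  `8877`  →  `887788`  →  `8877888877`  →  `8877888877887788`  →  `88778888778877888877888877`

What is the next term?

887788887788778888778888778877888877887788

This is a Fibonacci-style word recurrence s(k) = s(k−1)·s(k−2): e.g. 88·77 = 8877.
So term 8 is 88778888778877888877888877·8877888877887788.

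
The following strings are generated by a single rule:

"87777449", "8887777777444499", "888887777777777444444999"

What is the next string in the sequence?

88888887777777777777444444449999

Each string has the form 8^{2n-1} 7^{3n+1} 4^{2n} 9^{n} (n = 1, 2, …).
At n = 4 the blocks have lengths 7, 13, 8, 4.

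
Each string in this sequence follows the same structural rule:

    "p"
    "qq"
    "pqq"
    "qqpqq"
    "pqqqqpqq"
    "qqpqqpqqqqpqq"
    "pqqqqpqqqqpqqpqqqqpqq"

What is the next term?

qqpqqpqqqqpqqpqqqqpqqqqpqqpqqqqpqq

Each term (from the third on) is the two preceding terms concatenated in order: term 3 = p·qq = pqq.
So term 8 is qqpqqpqqqqpqq·pqqqqpqqqqpqqpqqqqpqq.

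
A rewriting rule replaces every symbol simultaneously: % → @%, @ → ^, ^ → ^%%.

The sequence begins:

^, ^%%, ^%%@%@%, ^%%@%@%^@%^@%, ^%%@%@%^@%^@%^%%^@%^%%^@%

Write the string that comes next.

Applying the rule to each of the 25 symbols of ^%%@%@%^@%^@%^%%^@%^%%^@% gives the pieces ^%% @% @% ^ @% ^ @% ^%% ^ @% ^%% ^ @% ^%% @% @% ^%% ^ @% ^%% @% @% ^%% ^ @%, which concatenate to the answer.

^%%@%@%^@%^@%^%%^@%^%%^@%^%%@%@%^%%^@%^%%@%@%^%%^@%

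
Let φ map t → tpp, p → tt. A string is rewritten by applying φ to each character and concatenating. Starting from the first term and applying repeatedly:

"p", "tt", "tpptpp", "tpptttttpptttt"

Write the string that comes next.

Rewriting the 14 symbols of tpptttttpptttt one by one yields tpp tt tt tpp tpp tpp tpp tpp tt tt tpp tpp tpp tpp; concatenated:

tpptttttpptpptpptpptpptttttpptpptpptpp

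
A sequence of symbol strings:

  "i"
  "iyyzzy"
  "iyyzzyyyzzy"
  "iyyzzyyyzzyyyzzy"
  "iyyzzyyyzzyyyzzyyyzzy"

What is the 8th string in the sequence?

The strings grow by a fixed suffix yyzzy each time.
From iyyzzyyyzzyyyzzyyyzzy, 3 further steps: iyyzzyyyzzyyyzzyyyzzy → iyyzzyyyzzyyyzzyyyzzyyyzzy → iyyzzyyyzzyyyzzyyyzzyyyzzyyyzzy → (answer).

iyyzzyyyzzyyyzzyyyzzyyyzzyyyzzyyyzzy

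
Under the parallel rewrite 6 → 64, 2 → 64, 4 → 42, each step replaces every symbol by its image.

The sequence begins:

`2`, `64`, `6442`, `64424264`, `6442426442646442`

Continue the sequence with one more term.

64424264426464424264644264424264

Replace each of the 16 characters of 6442426442646442 in place — 64 42 42 64 42 64 64 42 42 64 64 42 64 42 42 64 — and concatenate.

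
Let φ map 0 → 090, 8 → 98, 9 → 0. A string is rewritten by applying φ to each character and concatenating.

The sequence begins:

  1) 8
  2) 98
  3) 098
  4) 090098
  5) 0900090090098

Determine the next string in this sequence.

Rewriting the 13 symbols of 0900090090098 one by one yields 090 0 090 090 090 0 090 090 0 090 090 0 98; concatenated:

090009009009000900900090090098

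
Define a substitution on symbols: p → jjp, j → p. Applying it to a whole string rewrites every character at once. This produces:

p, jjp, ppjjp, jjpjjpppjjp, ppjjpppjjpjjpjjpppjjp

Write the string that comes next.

jjpjjpppjjpjjpjjpppjjpppjjpppjjpjjpjjpppjjp

Replace each of the 21 characters of ppjjpppjjpjjpjjpppjjp in place — jjp jjp p p jjp jjp jjp p p jjp p p jjp p p jjp jjp jjp p p jjp — and concatenate.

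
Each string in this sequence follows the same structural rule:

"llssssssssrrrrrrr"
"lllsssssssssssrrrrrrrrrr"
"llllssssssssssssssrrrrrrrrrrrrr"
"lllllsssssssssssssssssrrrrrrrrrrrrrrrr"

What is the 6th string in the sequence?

Term n consists of n l's, followed by 3n+2 s's, followed by 3n+1 r's, where the shown terms are n = 2, 3, 4, 5.
For term 6, n = 7, so the run lengths are 7, 23, 22.

lllllllsssssssssssssssssssssssrrrrrrrrrrrrrrrrrrrrrr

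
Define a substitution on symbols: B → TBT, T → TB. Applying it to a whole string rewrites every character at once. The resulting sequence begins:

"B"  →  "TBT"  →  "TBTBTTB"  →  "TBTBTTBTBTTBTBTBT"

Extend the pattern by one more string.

Rewriting the 17 symbols of TBTBTTBTBTTBTBTBT one by one yields TB TBT TB TBT TB TB TBT TB TBT TB TB TBT TB TBT TB TBT TB; concatenated:

TBTBTTBTBTTBTBTBTTBTBTTBTBTBTTBTBTTBTBTTB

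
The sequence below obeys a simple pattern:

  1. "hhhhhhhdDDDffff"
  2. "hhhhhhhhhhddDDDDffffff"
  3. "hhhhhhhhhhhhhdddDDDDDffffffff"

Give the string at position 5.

The n-th term is 3n+1 h's then n-1 d's then n+1 D's then 2n f's, where the shown terms are n = 2, 3, 4.
At n = 6 the blocks have lengths 19, 5, 7, 12.

hhhhhhhhhhhhhhhhhhhdddddDDDDDDDffffffffffff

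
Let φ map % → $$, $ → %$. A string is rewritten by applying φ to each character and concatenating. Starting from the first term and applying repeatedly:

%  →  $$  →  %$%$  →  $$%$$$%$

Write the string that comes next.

Rewriting each symbol of $$%$$$%$: $→%$, $→%$, %→$$, $→%$, $→%$, $→%$, %→$$, $→%$, which concatenates to %$ %$ $$ %$ %$ %$ $$ %$.

%$%$$$%$%$%$$$%$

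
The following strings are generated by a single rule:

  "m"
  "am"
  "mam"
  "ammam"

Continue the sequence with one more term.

This is a Fibonacci-style word recurrence s(k) = s(k−2)·s(k−1): e.g. m·am = mam.
The next term joins mam and ammam.

mamammam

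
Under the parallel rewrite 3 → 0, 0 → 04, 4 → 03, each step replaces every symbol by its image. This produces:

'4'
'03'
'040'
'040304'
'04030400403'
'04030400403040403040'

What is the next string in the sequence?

Replace each of the 20 characters of 04030400403040403040 in place — 04 03 04 0 04 03 04 04 03 04 0 04 03 04 03 04 0 04 03 04 — and concatenate.

0403040040304040304004030403040040304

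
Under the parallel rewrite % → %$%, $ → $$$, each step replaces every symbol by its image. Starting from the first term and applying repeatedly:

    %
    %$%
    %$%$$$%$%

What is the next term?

%$%$$$%$%$$$$$$$$$%$%$$$%$%

Rewriting each symbol of %$%$$$%$%: %→%$%, $→$$$, %→%$%, $→$$$, $→$$$, $→$$$, %→%$%, $→$$$, %→%$%, which concatenates to %$% $$$ %$% $$$ $$$ $$$ %$% $$$ %$%.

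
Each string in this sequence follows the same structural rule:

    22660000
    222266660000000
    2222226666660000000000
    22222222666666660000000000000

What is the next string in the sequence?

222222222266666666660000000000000000

The n-th term is 2n 2's then 2n 6's then 3n+1 0's (n = 1, 2, …).
Setting n = 5 gives 10, 10, 16 characters in each block.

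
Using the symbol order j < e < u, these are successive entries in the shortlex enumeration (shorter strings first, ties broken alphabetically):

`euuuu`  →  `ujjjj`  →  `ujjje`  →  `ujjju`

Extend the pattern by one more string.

Find the rightmost character of ujjju below u, bump it to the next letter, and reset everything to its right to j.

ujjej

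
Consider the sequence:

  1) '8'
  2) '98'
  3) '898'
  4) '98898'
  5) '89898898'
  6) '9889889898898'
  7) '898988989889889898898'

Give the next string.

From term 3 onward, concatenate the second-to-last term with the last: 8·98 = 898, 98·898 = 98898, …
So term 8 is 9889889898898·898988989889889898898.

9889889898898898988989889889898898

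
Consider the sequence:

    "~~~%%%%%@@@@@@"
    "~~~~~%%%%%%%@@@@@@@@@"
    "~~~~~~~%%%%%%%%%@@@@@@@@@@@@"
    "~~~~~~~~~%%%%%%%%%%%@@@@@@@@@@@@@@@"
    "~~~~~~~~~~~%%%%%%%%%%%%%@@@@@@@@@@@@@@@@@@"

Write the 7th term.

~~~~~~~~~~~~~~~%%%%%%%%%%%%%%%%%@@@@@@@@@@@@@@@@@@@@@@@@

Reading off run lengths: ~ runs 3, 5, 7, 9, 11; % runs 5, 7, 9, 11, 13; @ runs 6, 9, 12, 15, 18 — each is linear in n, where the shown terms are n = 2, 3, 4, 5, 6.
Setting n = 8 gives 15, 17, 24 characters in each block.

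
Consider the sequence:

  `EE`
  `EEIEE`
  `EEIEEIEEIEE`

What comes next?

EEIEEIEEIEEIEEIEEIEEIEE

Every step duplicates the string with 'I' between the halves.
So the next term is two copies of EEIEEIEEIEE with 'I' between the halves.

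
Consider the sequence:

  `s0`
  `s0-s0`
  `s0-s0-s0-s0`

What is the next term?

Each string is two copies of the previous one joined by '-'.
So the next term is two copies of s0-s0-s0-s0 with '-' between the halves.

s0-s0-s0-s0-s0-s0-s0-s0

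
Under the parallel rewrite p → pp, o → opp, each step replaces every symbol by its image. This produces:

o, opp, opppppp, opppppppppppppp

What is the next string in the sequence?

Replace each of the 15 characters of opppppppppppppp in place — opp pp pp pp pp pp pp pp pp pp pp pp pp pp pp — and concatenate.

opppppppppppppppppppppppppppppp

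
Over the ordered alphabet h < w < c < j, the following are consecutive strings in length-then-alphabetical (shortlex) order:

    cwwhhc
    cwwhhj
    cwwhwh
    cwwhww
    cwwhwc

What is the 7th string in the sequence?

Advancing 2 positions from cwwhwc through cwwhwc → cwwhwj reaches term 7.

cwwhch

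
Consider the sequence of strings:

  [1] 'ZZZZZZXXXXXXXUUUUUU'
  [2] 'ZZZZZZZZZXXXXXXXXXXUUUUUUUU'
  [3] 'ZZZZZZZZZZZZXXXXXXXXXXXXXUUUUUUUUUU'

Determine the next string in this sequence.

ZZZZZZZZZZZZZZZXXXXXXXXXXXXXXXXUUUUUUUUUUUU

The n-th term is 3n Z's then 3n+1 X's then 2n+2 U's, where the shown terms are n = 2, 3, 4.
At n = 5 the blocks have lengths 15, 16, 12.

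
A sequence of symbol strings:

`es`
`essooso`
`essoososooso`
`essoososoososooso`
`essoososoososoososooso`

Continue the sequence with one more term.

The strings grow by a fixed suffix sooso each time.
Applying this once more to essoososoososoososooso:

essoososoososoososoososooso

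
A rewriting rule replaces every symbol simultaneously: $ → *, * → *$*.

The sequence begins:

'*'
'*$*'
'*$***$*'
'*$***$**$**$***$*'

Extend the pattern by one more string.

Applying the rule to each of the 17 symbols of *$***$**$**$***$* gives the pieces *$* * *$* *$* *$* * *$* *$* * *$* *$* * *$* *$* *$* * *$*, which concatenate to the answer.

*$***$**$**$***$**$***$**$***$**$**$***$*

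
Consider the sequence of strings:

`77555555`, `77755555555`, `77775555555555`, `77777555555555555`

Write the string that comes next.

77777755555555555555

Each string has the form 7^{n-1} 5^{2n}, where the shown terms are n = 3, 4, 5, 6.
For the next term, n = 7, so the run lengths are 6, 14.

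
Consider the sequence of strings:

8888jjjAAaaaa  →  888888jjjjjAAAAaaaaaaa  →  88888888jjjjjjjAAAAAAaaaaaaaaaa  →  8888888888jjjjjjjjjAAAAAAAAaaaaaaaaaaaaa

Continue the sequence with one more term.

888888888888jjjjjjjjjjjAAAAAAAAAAaaaaaaaaaaaaaaaa

The n-th term is 2n+2 8's then 2n+1 j's then 2n A's then 3n+1 a's (n = 1, 2, …).
Setting n = 5 gives 12, 11, 10, 16 characters in each block.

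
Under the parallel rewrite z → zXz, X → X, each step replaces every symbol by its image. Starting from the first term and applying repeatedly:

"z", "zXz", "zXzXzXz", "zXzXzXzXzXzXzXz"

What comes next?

Replace each of the 15 characters of zXzXzXzXzXzXzXz in place — zXz X zXz X zXz X zXz X zXz X zXz X zXz X zXz — and concatenate.

zXzXzXzXzXzXzXzXzXzXzXzXzXzXzXz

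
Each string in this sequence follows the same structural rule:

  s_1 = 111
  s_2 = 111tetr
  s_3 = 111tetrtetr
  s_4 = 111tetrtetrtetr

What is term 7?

111tetrtetrtetrtetrtetrtetr

Every step adds tetr to the end: s(k+1) = s(k)·tetr.
From 111tetrtetrtetr, 3 further steps: 111tetrtetrtetr → 111tetrtetrtetrtetr → 111tetrtetrtetrtetrtetr → (answer).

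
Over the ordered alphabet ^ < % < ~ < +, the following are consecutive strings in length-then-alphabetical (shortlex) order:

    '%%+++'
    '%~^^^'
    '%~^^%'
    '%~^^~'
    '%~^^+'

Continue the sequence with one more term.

The successor of %~^^+ increments the rightmost position that isn't already + and resets every position after it to ^.

%~^%^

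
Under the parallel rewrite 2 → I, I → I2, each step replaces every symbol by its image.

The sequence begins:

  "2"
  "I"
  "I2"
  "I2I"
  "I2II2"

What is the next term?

I2II2I2I

Rewriting each symbol of I2II2: I→I2, 2→I, I→I2, I→I2, 2→I, which concatenates to I2 I I2 I2 I.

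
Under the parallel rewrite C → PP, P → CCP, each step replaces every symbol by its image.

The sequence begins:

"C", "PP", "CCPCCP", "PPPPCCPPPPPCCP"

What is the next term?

Replace each of the 14 characters of PPPPCCPPPPPCCP in place — CCP CCP CCP CCP PP PP CCP CCP CCP CCP CCP PP PP CCP — and concatenate.

CCPCCPCCPCCPPPPPCCPCCPCCPCCPCCPPPPPCCP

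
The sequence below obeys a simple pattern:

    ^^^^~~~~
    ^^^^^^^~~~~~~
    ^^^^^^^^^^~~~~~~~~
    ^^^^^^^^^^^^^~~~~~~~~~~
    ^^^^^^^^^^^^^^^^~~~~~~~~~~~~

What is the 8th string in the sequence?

^^^^^^^^^^^^^^^^^^^^^^^^^~~~~~~~~~~~~~~~~~~

Term n consists of 3n+1 ^'s, followed by 2n+2 ~'s (n = 1, 2, …).
At n = 8 the blocks have lengths 25, 18.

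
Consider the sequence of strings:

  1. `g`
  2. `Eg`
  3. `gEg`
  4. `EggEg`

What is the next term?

gEgEggEg

From term 3 onward, concatenate the second-to-last term with the last: g·Eg = gEg, Eg·gEg = EggEg, …
Continuing: gEg · EggEg gives term 5.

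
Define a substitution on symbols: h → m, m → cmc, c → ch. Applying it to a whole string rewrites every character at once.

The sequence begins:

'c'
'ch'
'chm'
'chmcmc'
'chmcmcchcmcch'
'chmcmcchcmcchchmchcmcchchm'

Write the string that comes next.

chmcmcchcmcchchmchcmcchchmchmcmcchmchcmcchchmchmcmc

φ(chmcmcchcmcchchmchcmcchchm) expands symbol-by-symbol to ch m cmc ch cmc ch ch m ch cmc ch ch m ch m cmc ch m ch cmc ch ch m ch m cmc; joining the 26 pieces gives the next term.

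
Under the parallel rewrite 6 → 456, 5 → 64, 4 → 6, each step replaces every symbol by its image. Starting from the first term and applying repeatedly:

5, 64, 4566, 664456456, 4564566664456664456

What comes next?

Rewriting the 19 symbols of 4564566664456664456 one by one yields 6 64 456 6 64 456 456 456 456 6 6 64 456 456 456 6 6 64 456; concatenated:

66445666445645645645666644564564566664456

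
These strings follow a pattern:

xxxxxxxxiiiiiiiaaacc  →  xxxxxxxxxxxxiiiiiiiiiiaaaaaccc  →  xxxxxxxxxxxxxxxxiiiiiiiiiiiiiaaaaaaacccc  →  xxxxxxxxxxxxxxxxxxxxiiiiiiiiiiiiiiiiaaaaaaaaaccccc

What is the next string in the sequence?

The n-th term is 4n x's then 3n+1 i's then 2n-1 a's then n c's, where the shown terms are n = 2, 3, 4, 5.
For the next term, n = 6, so the run lengths are 24, 19, 11, 6.

xxxxxxxxxxxxxxxxxxxxxxxxiiiiiiiiiiiiiiiiiiiaaaaaaaaaaacccccc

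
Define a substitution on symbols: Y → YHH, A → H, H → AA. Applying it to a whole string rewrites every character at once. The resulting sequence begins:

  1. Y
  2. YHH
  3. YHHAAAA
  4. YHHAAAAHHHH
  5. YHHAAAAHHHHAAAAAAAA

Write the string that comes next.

YHHAAAAHHHHAAAAAAAAHHHHHHHH

φ(YHHAAAAHHHHAAAAAAAA) expands symbol-by-symbol to YHH AA AA H H H H AA AA AA AA H H H H H H H H; joining the 19 pieces gives the next term.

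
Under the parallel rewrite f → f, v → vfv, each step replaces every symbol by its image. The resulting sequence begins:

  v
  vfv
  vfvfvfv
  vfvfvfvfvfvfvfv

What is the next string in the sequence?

Applying the rule to each of the 15 symbols of vfvfvfvfvfvfvfv gives the pieces vfv f vfv f vfv f vfv f vfv f vfv f vfv f vfv, which concatenate to the answer.

vfvfvfvfvfvfvfvfvfvfvfvfvfvfvfv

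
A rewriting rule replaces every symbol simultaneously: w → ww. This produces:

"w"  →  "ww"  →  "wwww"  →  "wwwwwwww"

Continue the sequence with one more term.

wwwwwwwwwwwwwwww

Apply φ to wwwwwwww symbol by symbol: w→ww, w→ww, w→ww, w→ww, w→ww, w→ww, w→ww, w→ww; joined: ww ww ww ww ww ww ww ww.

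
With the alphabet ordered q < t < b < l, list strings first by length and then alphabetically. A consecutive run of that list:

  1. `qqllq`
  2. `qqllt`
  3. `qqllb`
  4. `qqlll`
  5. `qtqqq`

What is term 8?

Continuing the enumeration 3 steps past qtqqq: qtqqq → qtqqt → qtqqb → (answer).

qtqql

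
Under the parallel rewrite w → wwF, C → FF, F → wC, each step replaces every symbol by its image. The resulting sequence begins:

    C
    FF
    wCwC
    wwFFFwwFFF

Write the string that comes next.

wwFwwFwCwCwCwwFwwFwCwCwC

Expanding wwFFFwwFFF: w→wwF, w→wwF, F→wC, F→wC, F→wC, w→wwF, w→wwF, F→wC, F→wC, F→wC. Concatenated: wwF wwF wC wC wC wwF wwF wC wC wC.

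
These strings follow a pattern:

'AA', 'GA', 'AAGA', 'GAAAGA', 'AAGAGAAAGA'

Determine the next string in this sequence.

This is a Fibonacci-style word recurrence s(k) = s(k−2)·s(k−1): e.g. AA·GA = AAGA.
So term 6 is GAAAGA·AAGAGAAAGA.

GAAAGAAAGAGAAAGA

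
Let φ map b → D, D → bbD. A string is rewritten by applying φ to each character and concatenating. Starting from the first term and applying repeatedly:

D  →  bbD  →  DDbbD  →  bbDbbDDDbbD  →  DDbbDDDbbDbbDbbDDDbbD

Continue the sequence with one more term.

Replace each of the 21 characters of DDbbDDDbbDbbDbbDDDbbD in place — bbD bbD D D bbD bbD bbD D D bbD D D bbD D D bbD bbD bbD D D bbD — and concatenate.

bbDbbDDDbbDbbDbbDDDbbDDDbbDDDbbDbbDbbDDDbbD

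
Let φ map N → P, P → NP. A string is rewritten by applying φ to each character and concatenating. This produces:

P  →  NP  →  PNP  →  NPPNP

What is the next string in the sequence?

Expanding NPPNP: N→P, P→NP, P→NP, N→P, P→NP. Concatenated: P NP NP P NP.

PNPNPPNP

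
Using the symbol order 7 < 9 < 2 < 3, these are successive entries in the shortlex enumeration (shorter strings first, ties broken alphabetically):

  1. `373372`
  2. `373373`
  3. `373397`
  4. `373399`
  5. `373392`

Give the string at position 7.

Continuing the enumeration 2 steps past 373392: 373392 → 373393 → (answer).

373327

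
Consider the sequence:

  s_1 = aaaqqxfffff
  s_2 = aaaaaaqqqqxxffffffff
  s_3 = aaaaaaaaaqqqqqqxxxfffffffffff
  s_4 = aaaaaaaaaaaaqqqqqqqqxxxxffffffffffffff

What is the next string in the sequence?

aaaaaaaaaaaaaaaqqqqqqqqqqxxxxxfffffffffffffffff

The n-th term is 3n a's then 2n q's then n x's then 3n+2 f's (n = 1, 2, …).
At n = 5 the blocks have lengths 15, 10, 5, 17.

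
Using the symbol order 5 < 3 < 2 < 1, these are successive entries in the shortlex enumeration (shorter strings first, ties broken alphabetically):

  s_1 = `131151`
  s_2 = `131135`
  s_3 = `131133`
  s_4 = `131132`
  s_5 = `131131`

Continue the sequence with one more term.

The successor of 131131 increments the rightmost position that isn't already 1 and resets every position after it to 5.

131125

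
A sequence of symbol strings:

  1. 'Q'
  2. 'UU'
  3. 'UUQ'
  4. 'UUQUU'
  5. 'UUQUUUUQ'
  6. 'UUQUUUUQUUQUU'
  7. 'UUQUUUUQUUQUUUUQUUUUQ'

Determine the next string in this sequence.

This is a Fibonacci-style word recurrence s(k) = s(k−1)·s(k−2): e.g. UU·Q = UUQ.
So term 8 is UUQUUUUQUUQUUUUQUUUUQ·UUQUUUUQUUQUU.

UUQUUUUQUUQUUUUQUUUUQUUQUUUUQUUQUU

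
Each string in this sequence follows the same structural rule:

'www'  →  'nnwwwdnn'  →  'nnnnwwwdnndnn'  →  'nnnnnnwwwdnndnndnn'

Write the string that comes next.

s(k+1) = nn·s(k)·dnn, so each term gains nn as a prefix and dnn as a suffix.
Applying this once more to nnnnnnwwwdnndnndnn:

nnnnnnnnwwwdnndnndnndnn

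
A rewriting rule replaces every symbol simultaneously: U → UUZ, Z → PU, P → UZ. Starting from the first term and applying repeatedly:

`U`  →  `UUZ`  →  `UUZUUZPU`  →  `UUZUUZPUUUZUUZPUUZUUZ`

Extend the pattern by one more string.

Replace each of the 21 characters of UUZUUZPUUUZUUZPUUZUUZ in place — UUZ UUZ PU UUZ UUZ PU UZ UUZ UUZ UUZ PU UUZ UUZ PU UZ UUZ UUZ PU UUZ UUZ PU — and concatenate.

UUZUUZPUUUZUUZPUUZUUZUUZUUZPUUUZUUZPUUZUUZUUZPUUUZUUZPU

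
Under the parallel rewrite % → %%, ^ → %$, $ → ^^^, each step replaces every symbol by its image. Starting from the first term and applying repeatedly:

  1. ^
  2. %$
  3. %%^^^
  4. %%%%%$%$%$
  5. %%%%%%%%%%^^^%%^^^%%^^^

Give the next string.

Rewriting the 23 symbols of %%%%%%%%%%^^^%%^^^%%^^^ one by one yields %% %% %% %% %% %% %% %% %% %% %$ %$ %$ %% %% %$ %$ %$ %% %% %$ %$ %$; concatenated:

%%%%%%%%%%%%%%%%%%%%%$%$%$%%%%%$%$%$%%%%%$%$%$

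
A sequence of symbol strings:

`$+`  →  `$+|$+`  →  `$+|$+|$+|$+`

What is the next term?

Each string is two copies of the previous one joined by '|'.
One more doubling of $+|$+|$+|$+ gives the answer.

$+|$+|$+|$+|$+|$+|$+|$+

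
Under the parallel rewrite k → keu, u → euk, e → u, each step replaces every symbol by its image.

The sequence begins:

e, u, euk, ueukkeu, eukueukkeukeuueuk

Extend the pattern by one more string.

Rewriting the 17 symbols of eukueukkeukeuueuk one by one yields u euk keu euk u euk keu keu u euk keu u euk euk u euk keu; concatenated:

ueukkeueukueukkeukeuueukkeuueukeukueukkeu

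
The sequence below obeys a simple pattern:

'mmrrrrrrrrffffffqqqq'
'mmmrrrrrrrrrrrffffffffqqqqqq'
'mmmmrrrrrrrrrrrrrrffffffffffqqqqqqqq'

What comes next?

Term n consists of n m's, followed by 3n+2 r's, followed by 2n+2 f's, followed by 2n q's, where the shown terms are n = 2, 3, 4.
Setting n = 5 gives 5, 17, 12, 10 characters in each block.

mmmmmrrrrrrrrrrrrrrrrrffffffffffffqqqqqqqqqq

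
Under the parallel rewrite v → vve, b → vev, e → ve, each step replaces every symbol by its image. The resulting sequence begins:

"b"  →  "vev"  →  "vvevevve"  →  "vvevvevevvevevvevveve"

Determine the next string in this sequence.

Replace each of the 21 characters of vvevvevevvevevvevveve in place — vve vve ve vve vve ve vve ve vve vve ve vve ve vve vve ve vve vve ve vve ve — and concatenate.

vvevvevevvevvevevvevevvevvevevvevevvevvevevvevvevevveve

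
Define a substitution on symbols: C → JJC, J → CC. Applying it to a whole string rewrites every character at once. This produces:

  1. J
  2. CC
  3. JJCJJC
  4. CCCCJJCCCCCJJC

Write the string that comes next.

Rewriting the 14 symbols of CCCCJJCCCCCJJC one by one yields JJC JJC JJC JJC CC CC JJC JJC JJC JJC JJC CC CC JJC; concatenated:

JJCJJCJJCJJCCCCCJJCJJCJJCJJCJJCCCCCJJC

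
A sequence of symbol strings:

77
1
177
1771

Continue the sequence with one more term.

From term 3 onward, concatenate the last term with the second-to-last: 1·77 = 177, 177·1 = 1771, …
The next term joins 1771 and 177.

1771177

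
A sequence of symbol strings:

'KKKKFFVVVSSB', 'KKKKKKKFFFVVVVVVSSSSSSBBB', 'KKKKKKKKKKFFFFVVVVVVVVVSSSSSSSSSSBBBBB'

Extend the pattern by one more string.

Reading off run lengths: K runs 4, 7, 10; F runs 2, 3, 4; V runs 3, 6, 9; S runs 2, 6, 10; B runs 1, 3, 5 — each is linear in n (n = 1, 2, …).
For the next term, n = 4, so the run lengths are 13, 5, 12, 14, 7.

KKKKKKKKKKKKKFFFFFVVVVVVVVVVVVSSSSSSSSSSSSSSBBBBBBB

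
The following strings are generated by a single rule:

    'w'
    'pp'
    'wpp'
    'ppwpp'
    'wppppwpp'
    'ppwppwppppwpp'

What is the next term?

wppppwppppwppwppppwpp

This is a Fibonacci-style word recurrence s(k) = s(k−2)·s(k−1): e.g. w·pp = wpp.
Continuing: wppppwpp · ppwppwppppwpp gives term 7.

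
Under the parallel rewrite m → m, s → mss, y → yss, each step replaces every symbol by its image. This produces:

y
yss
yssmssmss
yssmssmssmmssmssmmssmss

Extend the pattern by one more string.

Applying the rule to each of the 23 symbols of yssmssmssmmssmssmmssmss gives the pieces yss mss mss m mss mss m mss mss m m mss mss m mss mss m m mss mss m mss mss, which concatenate to the answer.

yssmssmssmmssmssmmssmssmmmssmssmmssmssmmmssmssmmssmss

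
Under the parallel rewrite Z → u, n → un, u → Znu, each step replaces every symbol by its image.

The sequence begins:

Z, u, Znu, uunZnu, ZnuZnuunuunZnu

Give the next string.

Rewriting the 14 symbols of ZnuZnuunuunZnu one by one yields u un Znu u un Znu Znu un Znu Znu un u un Znu; concatenated:

uunZnuuunZnuZnuunZnuZnuunuunZnu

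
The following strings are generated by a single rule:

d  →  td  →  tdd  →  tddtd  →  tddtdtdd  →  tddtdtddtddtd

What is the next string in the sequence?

tddtdtddtddtdtddtdtdd

Each term (from the third on) is the previous term followed by the one before it: term 3 = td·d = tdd.
The next term joins tddtdtddtddtd and tddtdtdd.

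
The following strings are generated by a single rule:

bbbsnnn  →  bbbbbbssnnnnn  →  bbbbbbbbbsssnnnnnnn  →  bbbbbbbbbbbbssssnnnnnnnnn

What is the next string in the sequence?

The n-th term is 3n b's then n s's then 2n+1 n's (n = 1, 2, …).
At n = 5 the blocks have lengths 15, 5, 11.

bbbbbbbbbbbbbbbsssssnnnnnnnnnnn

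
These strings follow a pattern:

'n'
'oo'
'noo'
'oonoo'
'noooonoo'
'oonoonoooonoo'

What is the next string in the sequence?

noooonoooonoonoooonoo

From term 3 onward, concatenate the second-to-last term with the last: n·oo = noo, oo·noo = oonoo, …
The next term joins noooonoo and oonoonoooonoo.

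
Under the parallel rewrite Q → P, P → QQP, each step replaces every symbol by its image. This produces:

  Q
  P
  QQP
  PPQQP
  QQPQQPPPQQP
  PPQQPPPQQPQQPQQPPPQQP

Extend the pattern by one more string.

QQPQQPPPQQPQQPQQPPPQQPPPQQPPPQQPQQPQQPPPQQP

Applying the rule to each of the 21 symbols of PPQQPPPQQPQQPQQPPPQQP gives the pieces QQP QQP P P QQP QQP QQP P P QQP P P QQP P P QQP QQP QQP P P QQP, which concatenate to the answer.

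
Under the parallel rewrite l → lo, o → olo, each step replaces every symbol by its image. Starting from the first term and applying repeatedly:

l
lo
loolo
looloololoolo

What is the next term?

φ(looloololoolo) expands symbol-by-symbol to lo olo olo lo olo olo lo olo lo olo olo lo olo; joining the 13 pieces gives the next term.

looloololooloololoololooloololoolo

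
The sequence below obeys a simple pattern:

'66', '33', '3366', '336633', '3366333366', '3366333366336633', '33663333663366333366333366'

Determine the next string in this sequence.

Each term (from the third on) is the previous term followed by the one before it: term 3 = 33·66 = 3366.
Continuing: 33663333663366333366333366 · 3366333366336633 gives term 8.

336633336633663333663333663366333366336633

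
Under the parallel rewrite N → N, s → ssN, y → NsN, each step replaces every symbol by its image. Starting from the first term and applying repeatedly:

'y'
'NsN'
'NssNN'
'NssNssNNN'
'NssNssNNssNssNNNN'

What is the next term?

NssNssNNssNssNNNssNssNNssNssNNNNN

Replace each of the 17 characters of NssNssNNssNssNNNN in place — N ssN ssN N ssN ssN N N ssN ssN N ssN ssN N N N N — and concatenate.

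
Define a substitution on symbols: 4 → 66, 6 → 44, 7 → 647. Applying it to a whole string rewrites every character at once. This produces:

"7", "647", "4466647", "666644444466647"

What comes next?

Replace each of the 15 characters of 666644444466647 in place — 44 44 44 44 66 66 66 66 66 66 44 44 44 66 647 — and concatenate.

4444444466666666666644444466647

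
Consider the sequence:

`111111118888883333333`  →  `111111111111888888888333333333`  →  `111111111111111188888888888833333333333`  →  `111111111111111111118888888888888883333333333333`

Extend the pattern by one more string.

111111111111111111111111888888888888888888333333333333333

Each string has the form 1^{4n} 8^{3n} 3^{2n+3}, where the shown terms are n = 2, 3, 4, 5.
At n = 6 the blocks have lengths 24, 18, 15.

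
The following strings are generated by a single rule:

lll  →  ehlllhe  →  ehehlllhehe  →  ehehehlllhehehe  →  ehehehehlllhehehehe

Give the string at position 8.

s(k+1) = eh·s(k)·he, so each term gains eh as a prefix and he as a suffix.
From ehehehehlllhehehehe, 3 further steps: ehehehehlllhehehehe → ehehehehehlllhehehehehe → ehehehehehehlllhehehehehehe → (answer).

ehehehehehehehlllhehehehehehehe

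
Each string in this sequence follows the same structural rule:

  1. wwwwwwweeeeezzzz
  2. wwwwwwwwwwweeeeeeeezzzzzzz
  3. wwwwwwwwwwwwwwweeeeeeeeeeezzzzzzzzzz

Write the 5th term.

Reading off run lengths: w runs 7, 11, 15; e runs 5, 8, 11; z runs 4, 7, 10 — each is linear in n (n = 1, 2, …).
At n = 5 the blocks have lengths 23, 17, 16.

wwwwwwwwwwwwwwwwwwwwwwweeeeeeeeeeeeeeeeezzzzzzzzzzzzzzzz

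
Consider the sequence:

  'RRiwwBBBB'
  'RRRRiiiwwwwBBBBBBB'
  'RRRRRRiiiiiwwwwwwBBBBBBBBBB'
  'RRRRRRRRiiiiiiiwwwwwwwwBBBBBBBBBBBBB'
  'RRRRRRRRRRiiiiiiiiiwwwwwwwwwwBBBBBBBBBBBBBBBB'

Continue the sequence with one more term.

Term n consists of 2n R's, followed by 2n-1 i's, followed by 2n w's, followed by 3n+1 B's (n = 1, 2, …).
Setting n = 6 gives 12, 11, 12, 19 characters in each block.

RRRRRRRRRRRRiiiiiiiiiiiwwwwwwwwwwwwBBBBBBBBBBBBBBBBBBB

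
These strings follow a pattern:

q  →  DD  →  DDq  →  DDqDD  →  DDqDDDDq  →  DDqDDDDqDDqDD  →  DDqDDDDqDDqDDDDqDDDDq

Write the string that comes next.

DDqDDDDqDDqDDDDqDDDDqDDqDDDDqDDqDD

Each term (from the third on) is the previous term followed by the one before it: term 3 = DD·q = DDq.
Continuing: DDqDDDDqDDqDDDDqDDDDq · DDqDDDDqDDqDD gives term 8.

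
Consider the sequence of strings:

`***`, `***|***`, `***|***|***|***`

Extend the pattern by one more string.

Every step duplicates the string with '|' between the halves.
So the next term is two copies of ***|***|***|*** with '|' between the halves.

***|***|***|***|***|***|***|***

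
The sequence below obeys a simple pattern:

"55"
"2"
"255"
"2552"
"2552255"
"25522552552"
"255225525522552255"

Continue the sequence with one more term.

This is a Fibonacci-style word recurrence s(k) = s(k−1)·s(k−2): e.g. 2·55 = 255.
Continuing: 255225525522552255 · 25522552552 gives term 8.

25522552552255225525522552552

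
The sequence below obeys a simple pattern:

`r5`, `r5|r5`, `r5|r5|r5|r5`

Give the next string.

Each string is two copies of the previous one joined by '|'.
Doubling r5|r5|r5|r5 with '|' between the halves:

r5|r5|r5|r5|r5|r5|r5|r5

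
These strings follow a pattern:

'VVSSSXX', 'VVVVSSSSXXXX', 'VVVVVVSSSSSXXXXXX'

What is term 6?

The n-th term is 2n V's then n+2 S's then 2n X's (n = 1, 2, …).
For term 6, n = 6, so the run lengths are 12, 8, 12.

VVVVVVVVVVVVSSSSSSSSXXXXXXXXXXXX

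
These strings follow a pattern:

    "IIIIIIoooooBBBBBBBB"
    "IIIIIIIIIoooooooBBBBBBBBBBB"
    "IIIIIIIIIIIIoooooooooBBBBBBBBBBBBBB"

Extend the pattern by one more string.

IIIIIIIIIIIIIIIoooooooooooBBBBBBBBBBBBBBBBB

The n-th term is 3n I's then 2n+1 o's then 3n+2 B's, where the shown terms are n = 2, 3, 4.
For the next term, n = 5, so the run lengths are 15, 11, 17.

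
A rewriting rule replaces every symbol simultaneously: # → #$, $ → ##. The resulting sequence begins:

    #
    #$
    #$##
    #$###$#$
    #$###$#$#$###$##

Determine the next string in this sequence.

#$###$#$#$###$###$###$#$#$###$#$

Applying the rule to each of the 16 symbols of #$###$#$#$###$## gives the pieces #$ ## #$ #$ #$ ## #$ ## #$ ## #$ #$ #$ ## #$ #$, which concatenate to the answer.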